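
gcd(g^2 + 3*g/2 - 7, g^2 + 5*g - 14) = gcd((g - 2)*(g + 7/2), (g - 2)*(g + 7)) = g - 2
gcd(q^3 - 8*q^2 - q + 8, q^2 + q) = q + 1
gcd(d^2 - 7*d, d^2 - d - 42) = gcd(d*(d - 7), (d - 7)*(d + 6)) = d - 7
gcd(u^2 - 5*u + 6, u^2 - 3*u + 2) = u - 2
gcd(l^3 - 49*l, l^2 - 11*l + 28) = l - 7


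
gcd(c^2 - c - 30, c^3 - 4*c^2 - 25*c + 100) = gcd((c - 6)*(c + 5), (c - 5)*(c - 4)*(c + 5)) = c + 5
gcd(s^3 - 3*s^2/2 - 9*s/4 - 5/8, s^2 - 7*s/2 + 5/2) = s - 5/2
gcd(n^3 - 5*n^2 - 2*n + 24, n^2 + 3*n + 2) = n + 2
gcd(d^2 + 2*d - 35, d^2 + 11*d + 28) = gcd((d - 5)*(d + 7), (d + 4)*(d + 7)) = d + 7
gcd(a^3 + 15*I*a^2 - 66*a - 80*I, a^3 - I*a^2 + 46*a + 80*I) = a^2 + 7*I*a - 10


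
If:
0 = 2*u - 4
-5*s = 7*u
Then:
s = -14/5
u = 2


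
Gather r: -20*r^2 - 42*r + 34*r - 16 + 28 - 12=-20*r^2 - 8*r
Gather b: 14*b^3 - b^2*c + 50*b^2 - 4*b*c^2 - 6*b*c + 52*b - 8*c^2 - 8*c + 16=14*b^3 + b^2*(50 - c) + b*(-4*c^2 - 6*c + 52) - 8*c^2 - 8*c + 16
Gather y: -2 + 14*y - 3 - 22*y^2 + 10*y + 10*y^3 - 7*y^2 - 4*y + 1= 10*y^3 - 29*y^2 + 20*y - 4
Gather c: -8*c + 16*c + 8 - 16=8*c - 8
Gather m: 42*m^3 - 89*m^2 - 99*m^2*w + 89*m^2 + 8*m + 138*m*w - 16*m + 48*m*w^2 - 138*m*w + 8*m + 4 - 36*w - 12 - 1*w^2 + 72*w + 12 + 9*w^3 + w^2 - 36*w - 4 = 42*m^3 - 99*m^2*w + 48*m*w^2 + 9*w^3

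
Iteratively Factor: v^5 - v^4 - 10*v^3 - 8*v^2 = (v)*(v^4 - v^3 - 10*v^2 - 8*v) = v*(v - 4)*(v^3 + 3*v^2 + 2*v) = v*(v - 4)*(v + 2)*(v^2 + v) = v*(v - 4)*(v + 1)*(v + 2)*(v)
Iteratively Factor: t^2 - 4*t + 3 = (t - 1)*(t - 3)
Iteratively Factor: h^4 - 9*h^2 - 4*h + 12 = (h - 1)*(h^3 + h^2 - 8*h - 12) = (h - 1)*(h + 2)*(h^2 - h - 6) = (h - 1)*(h + 2)^2*(h - 3)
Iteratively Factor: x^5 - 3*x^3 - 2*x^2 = (x + 1)*(x^4 - x^3 - 2*x^2) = (x + 1)^2*(x^3 - 2*x^2) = (x - 2)*(x + 1)^2*(x^2) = x*(x - 2)*(x + 1)^2*(x)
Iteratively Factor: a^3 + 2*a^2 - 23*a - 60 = (a - 5)*(a^2 + 7*a + 12) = (a - 5)*(a + 4)*(a + 3)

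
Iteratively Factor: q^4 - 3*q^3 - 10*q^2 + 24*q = (q - 4)*(q^3 + q^2 - 6*q) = q*(q - 4)*(q^2 + q - 6) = q*(q - 4)*(q + 3)*(q - 2)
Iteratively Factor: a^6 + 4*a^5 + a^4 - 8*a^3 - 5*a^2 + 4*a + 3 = (a + 3)*(a^5 + a^4 - 2*a^3 - 2*a^2 + a + 1) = (a + 1)*(a + 3)*(a^4 - 2*a^2 + 1) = (a + 1)^2*(a + 3)*(a^3 - a^2 - a + 1) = (a - 1)*(a + 1)^2*(a + 3)*(a^2 - 1) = (a - 1)^2*(a + 1)^2*(a + 3)*(a + 1)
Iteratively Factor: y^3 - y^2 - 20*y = (y + 4)*(y^2 - 5*y) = (y - 5)*(y + 4)*(y)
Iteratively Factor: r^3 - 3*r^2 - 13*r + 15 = (r - 5)*(r^2 + 2*r - 3) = (r - 5)*(r - 1)*(r + 3)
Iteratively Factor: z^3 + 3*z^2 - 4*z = (z + 4)*(z^2 - z) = (z - 1)*(z + 4)*(z)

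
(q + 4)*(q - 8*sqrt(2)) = q^2 - 8*sqrt(2)*q + 4*q - 32*sqrt(2)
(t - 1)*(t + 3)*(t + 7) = t^3 + 9*t^2 + 11*t - 21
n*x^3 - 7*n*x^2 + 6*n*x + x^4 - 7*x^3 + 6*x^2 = x*(n + x)*(x - 6)*(x - 1)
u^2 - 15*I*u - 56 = (u - 8*I)*(u - 7*I)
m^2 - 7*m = m*(m - 7)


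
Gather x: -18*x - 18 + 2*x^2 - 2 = 2*x^2 - 18*x - 20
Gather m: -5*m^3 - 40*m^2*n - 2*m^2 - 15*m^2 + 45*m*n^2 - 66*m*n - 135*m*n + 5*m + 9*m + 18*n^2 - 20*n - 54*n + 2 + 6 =-5*m^3 + m^2*(-40*n - 17) + m*(45*n^2 - 201*n + 14) + 18*n^2 - 74*n + 8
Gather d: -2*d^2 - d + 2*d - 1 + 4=-2*d^2 + d + 3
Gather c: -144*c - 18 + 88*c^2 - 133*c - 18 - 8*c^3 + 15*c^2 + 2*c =-8*c^3 + 103*c^2 - 275*c - 36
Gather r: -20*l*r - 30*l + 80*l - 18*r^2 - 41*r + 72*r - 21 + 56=50*l - 18*r^2 + r*(31 - 20*l) + 35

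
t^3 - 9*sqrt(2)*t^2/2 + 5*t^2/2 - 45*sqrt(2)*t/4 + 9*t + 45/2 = (t + 5/2)*(t - 3*sqrt(2))*(t - 3*sqrt(2)/2)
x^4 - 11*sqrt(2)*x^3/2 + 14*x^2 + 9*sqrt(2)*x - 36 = (x - 3*sqrt(2))*(x - 2*sqrt(2))*(x - 3*sqrt(2)/2)*(x + sqrt(2))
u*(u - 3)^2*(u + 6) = u^4 - 27*u^2 + 54*u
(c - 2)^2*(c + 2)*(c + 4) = c^4 + 2*c^3 - 12*c^2 - 8*c + 32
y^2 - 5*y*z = y*(y - 5*z)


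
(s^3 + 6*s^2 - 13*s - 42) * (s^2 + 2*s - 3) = s^5 + 8*s^4 - 4*s^3 - 86*s^2 - 45*s + 126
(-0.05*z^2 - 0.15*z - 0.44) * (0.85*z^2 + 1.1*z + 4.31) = -0.0425*z^4 - 0.1825*z^3 - 0.7545*z^2 - 1.1305*z - 1.8964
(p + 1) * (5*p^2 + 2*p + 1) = 5*p^3 + 7*p^2 + 3*p + 1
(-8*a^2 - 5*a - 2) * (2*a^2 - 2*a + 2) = -16*a^4 + 6*a^3 - 10*a^2 - 6*a - 4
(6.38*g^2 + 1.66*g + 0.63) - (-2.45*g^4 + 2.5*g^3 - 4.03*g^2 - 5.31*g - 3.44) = 2.45*g^4 - 2.5*g^3 + 10.41*g^2 + 6.97*g + 4.07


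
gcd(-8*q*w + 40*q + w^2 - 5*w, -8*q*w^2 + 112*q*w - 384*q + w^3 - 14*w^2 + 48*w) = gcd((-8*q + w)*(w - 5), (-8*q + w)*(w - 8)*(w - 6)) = 8*q - w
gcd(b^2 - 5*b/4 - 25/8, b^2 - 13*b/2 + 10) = b - 5/2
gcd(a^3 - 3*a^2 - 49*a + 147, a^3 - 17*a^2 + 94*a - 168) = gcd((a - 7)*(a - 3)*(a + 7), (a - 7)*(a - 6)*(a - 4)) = a - 7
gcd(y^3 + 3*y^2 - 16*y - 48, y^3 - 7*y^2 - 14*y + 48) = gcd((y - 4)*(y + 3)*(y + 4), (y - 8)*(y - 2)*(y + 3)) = y + 3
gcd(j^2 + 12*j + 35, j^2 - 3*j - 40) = j + 5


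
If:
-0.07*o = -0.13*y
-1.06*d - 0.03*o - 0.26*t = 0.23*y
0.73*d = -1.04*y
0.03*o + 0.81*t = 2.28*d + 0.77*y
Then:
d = 0.00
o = 0.00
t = 0.00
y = 0.00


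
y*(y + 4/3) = y^2 + 4*y/3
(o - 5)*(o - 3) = o^2 - 8*o + 15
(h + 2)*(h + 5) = h^2 + 7*h + 10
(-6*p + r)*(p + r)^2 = -6*p^3 - 11*p^2*r - 4*p*r^2 + r^3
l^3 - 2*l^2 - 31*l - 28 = (l - 7)*(l + 1)*(l + 4)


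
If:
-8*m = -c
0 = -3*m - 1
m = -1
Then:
No Solution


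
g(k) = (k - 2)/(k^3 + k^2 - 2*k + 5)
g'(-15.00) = 0.00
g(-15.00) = 0.01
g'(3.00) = 0.00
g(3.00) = 0.03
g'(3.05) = 0.00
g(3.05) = 0.03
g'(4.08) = -0.01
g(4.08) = 0.03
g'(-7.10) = 0.01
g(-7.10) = 0.03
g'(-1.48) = 0.26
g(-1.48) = -0.50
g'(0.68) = 0.28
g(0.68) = -0.30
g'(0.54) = 0.23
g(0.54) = -0.33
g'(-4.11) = 0.13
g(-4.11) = 0.16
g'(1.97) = 0.08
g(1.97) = -0.00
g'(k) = (k - 2)*(-3*k^2 - 2*k + 2)/(k^3 + k^2 - 2*k + 5)^2 + 1/(k^3 + k^2 - 2*k + 5)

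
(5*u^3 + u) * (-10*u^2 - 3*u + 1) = -50*u^5 - 15*u^4 - 5*u^3 - 3*u^2 + u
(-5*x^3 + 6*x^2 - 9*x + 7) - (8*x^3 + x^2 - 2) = -13*x^3 + 5*x^2 - 9*x + 9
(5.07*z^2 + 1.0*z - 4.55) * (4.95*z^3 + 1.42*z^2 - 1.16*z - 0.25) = 25.0965*z^5 + 12.1494*z^4 - 26.9837*z^3 - 8.8885*z^2 + 5.028*z + 1.1375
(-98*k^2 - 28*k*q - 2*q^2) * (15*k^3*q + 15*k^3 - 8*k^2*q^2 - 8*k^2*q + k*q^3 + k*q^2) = -1470*k^5*q - 1470*k^5 + 364*k^4*q^2 + 364*k^4*q + 96*k^3*q^3 + 96*k^3*q^2 - 12*k^2*q^4 - 12*k^2*q^3 - 2*k*q^5 - 2*k*q^4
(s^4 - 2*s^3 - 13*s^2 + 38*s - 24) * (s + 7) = s^5 + 5*s^4 - 27*s^3 - 53*s^2 + 242*s - 168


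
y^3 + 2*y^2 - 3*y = y*(y - 1)*(y + 3)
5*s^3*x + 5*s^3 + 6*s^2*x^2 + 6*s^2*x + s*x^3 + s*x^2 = (s + x)*(5*s + x)*(s*x + s)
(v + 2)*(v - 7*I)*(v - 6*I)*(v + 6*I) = v^4 + 2*v^3 - 7*I*v^3 + 36*v^2 - 14*I*v^2 + 72*v - 252*I*v - 504*I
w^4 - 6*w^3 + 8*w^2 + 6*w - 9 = (w - 3)^2*(w - 1)*(w + 1)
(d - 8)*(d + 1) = d^2 - 7*d - 8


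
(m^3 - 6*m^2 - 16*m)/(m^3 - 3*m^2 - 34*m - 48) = m/(m + 3)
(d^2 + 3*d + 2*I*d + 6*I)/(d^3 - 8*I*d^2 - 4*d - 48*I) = (d + 3)/(d^2 - 10*I*d - 24)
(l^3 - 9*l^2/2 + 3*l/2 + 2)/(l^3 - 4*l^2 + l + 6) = (l^3 - 9*l^2/2 + 3*l/2 + 2)/(l^3 - 4*l^2 + l + 6)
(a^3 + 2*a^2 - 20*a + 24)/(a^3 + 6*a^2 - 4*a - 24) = (a - 2)/(a + 2)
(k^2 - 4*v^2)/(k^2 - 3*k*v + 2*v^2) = (-k - 2*v)/(-k + v)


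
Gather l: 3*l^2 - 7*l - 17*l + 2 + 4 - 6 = 3*l^2 - 24*l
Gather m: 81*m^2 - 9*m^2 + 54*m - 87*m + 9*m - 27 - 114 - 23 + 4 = 72*m^2 - 24*m - 160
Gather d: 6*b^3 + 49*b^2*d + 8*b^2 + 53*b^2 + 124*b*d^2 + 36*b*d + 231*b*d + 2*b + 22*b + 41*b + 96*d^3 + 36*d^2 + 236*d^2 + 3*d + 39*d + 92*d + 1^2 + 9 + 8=6*b^3 + 61*b^2 + 65*b + 96*d^3 + d^2*(124*b + 272) + d*(49*b^2 + 267*b + 134) + 18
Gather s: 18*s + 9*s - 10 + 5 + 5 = 27*s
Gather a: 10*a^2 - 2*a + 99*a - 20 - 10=10*a^2 + 97*a - 30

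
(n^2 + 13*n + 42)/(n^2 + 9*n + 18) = (n + 7)/(n + 3)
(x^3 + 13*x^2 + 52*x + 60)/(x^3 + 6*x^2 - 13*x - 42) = (x^2 + 11*x + 30)/(x^2 + 4*x - 21)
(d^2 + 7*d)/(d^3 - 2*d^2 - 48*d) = (d + 7)/(d^2 - 2*d - 48)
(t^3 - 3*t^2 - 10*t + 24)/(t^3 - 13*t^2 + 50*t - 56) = (t + 3)/(t - 7)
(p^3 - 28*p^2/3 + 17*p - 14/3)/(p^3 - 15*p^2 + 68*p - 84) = (p - 1/3)/(p - 6)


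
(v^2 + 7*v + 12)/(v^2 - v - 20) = (v + 3)/(v - 5)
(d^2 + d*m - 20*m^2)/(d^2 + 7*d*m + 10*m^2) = (d - 4*m)/(d + 2*m)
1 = 1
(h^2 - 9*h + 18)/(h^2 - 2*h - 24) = (h - 3)/(h + 4)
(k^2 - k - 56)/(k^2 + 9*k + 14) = (k - 8)/(k + 2)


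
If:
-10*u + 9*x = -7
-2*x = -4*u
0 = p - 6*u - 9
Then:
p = 15/4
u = -7/8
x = -7/4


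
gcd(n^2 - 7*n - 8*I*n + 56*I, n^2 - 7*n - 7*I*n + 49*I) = n - 7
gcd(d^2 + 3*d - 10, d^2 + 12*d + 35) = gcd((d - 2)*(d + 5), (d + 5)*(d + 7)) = d + 5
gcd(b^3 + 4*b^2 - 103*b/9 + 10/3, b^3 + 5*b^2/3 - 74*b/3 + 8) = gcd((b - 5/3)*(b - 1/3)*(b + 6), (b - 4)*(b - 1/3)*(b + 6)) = b^2 + 17*b/3 - 2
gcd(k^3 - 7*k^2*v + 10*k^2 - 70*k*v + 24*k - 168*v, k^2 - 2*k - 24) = k + 4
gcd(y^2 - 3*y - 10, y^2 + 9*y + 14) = y + 2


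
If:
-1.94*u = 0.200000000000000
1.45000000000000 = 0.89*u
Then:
No Solution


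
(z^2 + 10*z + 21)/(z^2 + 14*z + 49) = (z + 3)/(z + 7)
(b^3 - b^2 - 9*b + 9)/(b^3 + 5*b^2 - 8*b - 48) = (b^2 + 2*b - 3)/(b^2 + 8*b + 16)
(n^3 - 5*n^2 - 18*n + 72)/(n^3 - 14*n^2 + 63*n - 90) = (n + 4)/(n - 5)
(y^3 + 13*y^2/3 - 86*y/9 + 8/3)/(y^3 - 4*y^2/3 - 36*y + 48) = (y - 1/3)/(y - 6)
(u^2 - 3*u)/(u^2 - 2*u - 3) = u/(u + 1)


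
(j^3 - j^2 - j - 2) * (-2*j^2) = -2*j^5 + 2*j^4 + 2*j^3 + 4*j^2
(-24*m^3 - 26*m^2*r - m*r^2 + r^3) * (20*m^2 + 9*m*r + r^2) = -480*m^5 - 736*m^4*r - 278*m^3*r^2 - 15*m^2*r^3 + 8*m*r^4 + r^5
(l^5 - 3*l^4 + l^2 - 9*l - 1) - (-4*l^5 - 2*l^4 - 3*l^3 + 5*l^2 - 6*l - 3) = 5*l^5 - l^4 + 3*l^3 - 4*l^2 - 3*l + 2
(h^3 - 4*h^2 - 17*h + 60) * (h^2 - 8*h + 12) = h^5 - 12*h^4 + 27*h^3 + 148*h^2 - 684*h + 720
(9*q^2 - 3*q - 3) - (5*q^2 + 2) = 4*q^2 - 3*q - 5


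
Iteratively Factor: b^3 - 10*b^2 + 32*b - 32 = (b - 4)*(b^2 - 6*b + 8) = (b - 4)^2*(b - 2)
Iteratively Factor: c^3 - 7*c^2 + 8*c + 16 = (c - 4)*(c^2 - 3*c - 4) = (c - 4)^2*(c + 1)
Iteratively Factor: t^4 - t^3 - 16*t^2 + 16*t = (t - 4)*(t^3 + 3*t^2 - 4*t) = (t - 4)*(t - 1)*(t^2 + 4*t) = t*(t - 4)*(t - 1)*(t + 4)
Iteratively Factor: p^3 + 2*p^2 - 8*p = (p)*(p^2 + 2*p - 8) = p*(p + 4)*(p - 2)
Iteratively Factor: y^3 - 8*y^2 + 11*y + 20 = (y + 1)*(y^2 - 9*y + 20) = (y - 4)*(y + 1)*(y - 5)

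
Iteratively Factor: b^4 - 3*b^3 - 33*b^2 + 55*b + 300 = (b + 4)*(b^3 - 7*b^2 - 5*b + 75) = (b - 5)*(b + 4)*(b^2 - 2*b - 15) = (b - 5)*(b + 3)*(b + 4)*(b - 5)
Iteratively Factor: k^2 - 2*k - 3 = (k + 1)*(k - 3)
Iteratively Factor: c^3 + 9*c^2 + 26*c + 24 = (c + 3)*(c^2 + 6*c + 8) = (c + 3)*(c + 4)*(c + 2)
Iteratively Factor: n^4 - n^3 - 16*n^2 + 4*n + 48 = (n - 4)*(n^3 + 3*n^2 - 4*n - 12) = (n - 4)*(n - 2)*(n^2 + 5*n + 6) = (n - 4)*(n - 2)*(n + 2)*(n + 3)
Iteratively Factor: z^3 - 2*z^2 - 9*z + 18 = (z + 3)*(z^2 - 5*z + 6) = (z - 2)*(z + 3)*(z - 3)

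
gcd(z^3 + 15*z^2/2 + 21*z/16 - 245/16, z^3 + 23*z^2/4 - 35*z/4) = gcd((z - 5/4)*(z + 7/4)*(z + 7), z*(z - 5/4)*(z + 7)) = z^2 + 23*z/4 - 35/4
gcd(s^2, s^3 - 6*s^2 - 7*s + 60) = 1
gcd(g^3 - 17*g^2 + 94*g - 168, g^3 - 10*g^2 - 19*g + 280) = g - 7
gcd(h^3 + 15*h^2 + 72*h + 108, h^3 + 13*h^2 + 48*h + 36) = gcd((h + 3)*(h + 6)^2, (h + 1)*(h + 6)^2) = h^2 + 12*h + 36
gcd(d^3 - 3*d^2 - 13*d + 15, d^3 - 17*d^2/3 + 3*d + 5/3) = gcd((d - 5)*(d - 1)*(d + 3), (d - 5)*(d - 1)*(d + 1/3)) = d^2 - 6*d + 5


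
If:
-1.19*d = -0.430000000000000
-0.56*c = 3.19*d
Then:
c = -2.06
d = 0.36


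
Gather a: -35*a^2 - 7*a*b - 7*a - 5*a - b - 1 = -35*a^2 + a*(-7*b - 12) - b - 1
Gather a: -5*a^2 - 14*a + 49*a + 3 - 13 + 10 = -5*a^2 + 35*a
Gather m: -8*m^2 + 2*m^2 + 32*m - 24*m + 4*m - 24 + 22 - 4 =-6*m^2 + 12*m - 6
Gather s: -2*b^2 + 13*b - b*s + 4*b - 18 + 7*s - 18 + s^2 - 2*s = -2*b^2 + 17*b + s^2 + s*(5 - b) - 36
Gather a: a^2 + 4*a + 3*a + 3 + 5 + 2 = a^2 + 7*a + 10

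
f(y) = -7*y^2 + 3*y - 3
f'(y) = 3 - 14*y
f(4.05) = -105.67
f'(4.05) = -53.70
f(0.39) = -2.89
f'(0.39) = -2.46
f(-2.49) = -53.87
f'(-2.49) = 37.86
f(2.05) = -26.27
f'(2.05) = -25.70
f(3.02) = -57.78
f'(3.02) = -39.28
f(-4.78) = -177.28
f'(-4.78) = 69.92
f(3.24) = -66.76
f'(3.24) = -42.36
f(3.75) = -90.19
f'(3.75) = -49.50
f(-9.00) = -597.00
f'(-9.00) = 129.00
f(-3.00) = -75.00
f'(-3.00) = 45.00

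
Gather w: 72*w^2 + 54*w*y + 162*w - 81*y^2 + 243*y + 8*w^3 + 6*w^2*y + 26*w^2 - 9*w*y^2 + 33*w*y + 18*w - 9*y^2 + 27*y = 8*w^3 + w^2*(6*y + 98) + w*(-9*y^2 + 87*y + 180) - 90*y^2 + 270*y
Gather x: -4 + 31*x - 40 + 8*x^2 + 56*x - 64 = 8*x^2 + 87*x - 108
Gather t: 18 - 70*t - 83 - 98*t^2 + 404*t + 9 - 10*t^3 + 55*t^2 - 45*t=-10*t^3 - 43*t^2 + 289*t - 56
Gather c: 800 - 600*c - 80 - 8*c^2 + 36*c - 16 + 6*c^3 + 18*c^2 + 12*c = 6*c^3 + 10*c^2 - 552*c + 704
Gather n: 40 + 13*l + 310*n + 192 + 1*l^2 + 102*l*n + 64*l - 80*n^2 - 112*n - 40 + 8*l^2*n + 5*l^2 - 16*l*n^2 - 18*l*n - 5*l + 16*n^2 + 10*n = 6*l^2 + 72*l + n^2*(-16*l - 64) + n*(8*l^2 + 84*l + 208) + 192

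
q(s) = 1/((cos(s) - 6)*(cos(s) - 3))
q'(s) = sin(s)/((cos(s) - 6)*(cos(s) - 3)^2) + sin(s)/((cos(s) - 6)^2*(cos(s) - 3)) = (2*cos(s) - 9)*sin(s)/((cos(s) - 6)^2*(cos(s) - 3)^2)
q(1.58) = 0.06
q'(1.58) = -0.03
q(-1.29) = 0.06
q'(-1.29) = 0.03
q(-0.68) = 0.09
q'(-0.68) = 0.03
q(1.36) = 0.06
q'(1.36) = -0.03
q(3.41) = 0.04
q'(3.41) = 0.00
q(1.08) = 0.07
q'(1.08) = -0.04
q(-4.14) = 0.04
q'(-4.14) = -0.02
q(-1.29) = 0.06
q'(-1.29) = 0.03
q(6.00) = 0.10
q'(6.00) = 0.02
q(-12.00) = 0.09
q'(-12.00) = -0.03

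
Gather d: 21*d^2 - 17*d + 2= 21*d^2 - 17*d + 2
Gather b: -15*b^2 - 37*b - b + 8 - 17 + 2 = -15*b^2 - 38*b - 7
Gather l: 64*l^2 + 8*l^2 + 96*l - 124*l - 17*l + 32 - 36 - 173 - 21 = 72*l^2 - 45*l - 198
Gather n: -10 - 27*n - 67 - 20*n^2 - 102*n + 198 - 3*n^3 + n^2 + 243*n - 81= -3*n^3 - 19*n^2 + 114*n + 40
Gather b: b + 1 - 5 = b - 4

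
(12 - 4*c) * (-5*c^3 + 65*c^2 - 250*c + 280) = 20*c^4 - 320*c^3 + 1780*c^2 - 4120*c + 3360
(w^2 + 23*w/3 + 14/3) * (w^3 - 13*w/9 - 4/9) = w^5 + 23*w^4/3 + 29*w^3/9 - 311*w^2/27 - 274*w/27 - 56/27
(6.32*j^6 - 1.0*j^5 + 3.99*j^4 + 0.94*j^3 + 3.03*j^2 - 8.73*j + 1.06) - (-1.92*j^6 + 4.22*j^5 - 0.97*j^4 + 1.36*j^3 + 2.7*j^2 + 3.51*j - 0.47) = 8.24*j^6 - 5.22*j^5 + 4.96*j^4 - 0.42*j^3 + 0.33*j^2 - 12.24*j + 1.53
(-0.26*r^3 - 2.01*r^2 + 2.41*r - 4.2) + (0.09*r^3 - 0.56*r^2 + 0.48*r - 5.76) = -0.17*r^3 - 2.57*r^2 + 2.89*r - 9.96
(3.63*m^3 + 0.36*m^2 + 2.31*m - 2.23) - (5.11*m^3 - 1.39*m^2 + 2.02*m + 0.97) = -1.48*m^3 + 1.75*m^2 + 0.29*m - 3.2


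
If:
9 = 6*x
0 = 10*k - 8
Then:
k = 4/5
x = 3/2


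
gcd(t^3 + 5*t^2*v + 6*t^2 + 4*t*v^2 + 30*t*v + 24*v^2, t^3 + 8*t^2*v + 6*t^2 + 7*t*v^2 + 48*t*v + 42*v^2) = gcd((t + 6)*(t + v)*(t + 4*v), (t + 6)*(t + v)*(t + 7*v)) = t^2 + t*v + 6*t + 6*v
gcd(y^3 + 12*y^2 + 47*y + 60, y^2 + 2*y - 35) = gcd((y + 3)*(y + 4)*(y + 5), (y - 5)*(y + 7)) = 1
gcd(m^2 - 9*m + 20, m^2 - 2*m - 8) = m - 4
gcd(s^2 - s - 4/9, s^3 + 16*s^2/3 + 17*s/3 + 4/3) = s + 1/3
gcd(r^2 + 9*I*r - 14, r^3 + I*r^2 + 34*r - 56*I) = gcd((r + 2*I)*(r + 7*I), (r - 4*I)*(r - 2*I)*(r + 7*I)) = r + 7*I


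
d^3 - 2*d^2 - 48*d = d*(d - 8)*(d + 6)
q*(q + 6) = q^2 + 6*q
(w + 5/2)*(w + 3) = w^2 + 11*w/2 + 15/2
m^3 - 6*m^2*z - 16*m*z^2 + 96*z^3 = (m - 6*z)*(m - 4*z)*(m + 4*z)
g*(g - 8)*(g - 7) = g^3 - 15*g^2 + 56*g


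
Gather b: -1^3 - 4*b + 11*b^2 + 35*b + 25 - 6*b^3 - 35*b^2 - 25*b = -6*b^3 - 24*b^2 + 6*b + 24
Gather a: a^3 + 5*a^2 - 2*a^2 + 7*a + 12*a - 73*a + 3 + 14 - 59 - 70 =a^3 + 3*a^2 - 54*a - 112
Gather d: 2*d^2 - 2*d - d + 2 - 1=2*d^2 - 3*d + 1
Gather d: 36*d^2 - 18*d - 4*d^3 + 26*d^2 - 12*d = -4*d^3 + 62*d^2 - 30*d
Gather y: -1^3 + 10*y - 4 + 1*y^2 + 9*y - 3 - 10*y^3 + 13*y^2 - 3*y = -10*y^3 + 14*y^2 + 16*y - 8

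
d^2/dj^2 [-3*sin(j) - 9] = 3*sin(j)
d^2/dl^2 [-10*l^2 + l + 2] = -20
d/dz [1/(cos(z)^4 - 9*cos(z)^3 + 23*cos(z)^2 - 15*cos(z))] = (4*cos(z)^3 - 27*cos(z)^2 + 46*cos(z) - 15)*sin(z)/((cos(z)^3 - 9*cos(z)^2 + 23*cos(z) - 15)^2*cos(z)^2)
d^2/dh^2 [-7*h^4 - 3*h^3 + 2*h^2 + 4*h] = -84*h^2 - 18*h + 4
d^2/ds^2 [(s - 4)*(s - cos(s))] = (s - 4)*cos(s) + 2*sin(s) + 2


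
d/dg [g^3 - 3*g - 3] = 3*g^2 - 3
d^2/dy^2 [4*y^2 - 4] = 8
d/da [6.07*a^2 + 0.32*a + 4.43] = 12.14*a + 0.32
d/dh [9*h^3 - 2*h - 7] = 27*h^2 - 2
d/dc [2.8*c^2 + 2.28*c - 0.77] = 5.6*c + 2.28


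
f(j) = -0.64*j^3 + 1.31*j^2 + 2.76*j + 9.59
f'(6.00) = -50.64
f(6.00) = -64.93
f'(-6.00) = -82.08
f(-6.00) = 178.43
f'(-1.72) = -7.43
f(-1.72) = 11.97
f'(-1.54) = -5.83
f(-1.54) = 10.78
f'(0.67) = 3.65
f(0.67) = 11.83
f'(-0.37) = 1.53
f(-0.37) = 8.78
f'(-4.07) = -39.71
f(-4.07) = 63.21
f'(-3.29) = -26.64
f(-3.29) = 37.48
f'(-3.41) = -28.50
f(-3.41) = 40.79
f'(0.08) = 2.96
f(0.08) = 9.82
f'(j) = -1.92*j^2 + 2.62*j + 2.76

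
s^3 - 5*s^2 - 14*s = s*(s - 7)*(s + 2)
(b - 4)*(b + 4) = b^2 - 16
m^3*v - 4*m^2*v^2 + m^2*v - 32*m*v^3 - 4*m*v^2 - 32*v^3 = (m - 8*v)*(m + 4*v)*(m*v + v)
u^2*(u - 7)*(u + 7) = u^4 - 49*u^2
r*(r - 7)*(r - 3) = r^3 - 10*r^2 + 21*r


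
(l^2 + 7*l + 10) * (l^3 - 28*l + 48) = l^5 + 7*l^4 - 18*l^3 - 148*l^2 + 56*l + 480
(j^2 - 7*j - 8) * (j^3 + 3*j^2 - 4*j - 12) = j^5 - 4*j^4 - 33*j^3 - 8*j^2 + 116*j + 96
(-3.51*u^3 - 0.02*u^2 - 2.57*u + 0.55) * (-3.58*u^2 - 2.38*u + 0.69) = 12.5658*u^5 + 8.4254*u^4 + 6.8263*u^3 + 4.1338*u^2 - 3.0823*u + 0.3795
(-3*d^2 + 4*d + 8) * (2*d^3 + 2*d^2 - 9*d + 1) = -6*d^5 + 2*d^4 + 51*d^3 - 23*d^2 - 68*d + 8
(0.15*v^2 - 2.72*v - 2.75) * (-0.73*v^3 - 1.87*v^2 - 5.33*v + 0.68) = -0.1095*v^5 + 1.7051*v^4 + 6.2944*v^3 + 19.7421*v^2 + 12.8079*v - 1.87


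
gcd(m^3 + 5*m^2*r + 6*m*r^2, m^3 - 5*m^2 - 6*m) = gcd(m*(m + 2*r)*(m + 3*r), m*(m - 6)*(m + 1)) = m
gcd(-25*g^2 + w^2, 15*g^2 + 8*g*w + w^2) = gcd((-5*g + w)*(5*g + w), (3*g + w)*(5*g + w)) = 5*g + w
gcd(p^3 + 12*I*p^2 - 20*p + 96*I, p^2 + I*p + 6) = p - 2*I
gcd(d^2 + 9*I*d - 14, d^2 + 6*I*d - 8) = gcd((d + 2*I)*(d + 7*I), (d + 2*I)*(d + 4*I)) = d + 2*I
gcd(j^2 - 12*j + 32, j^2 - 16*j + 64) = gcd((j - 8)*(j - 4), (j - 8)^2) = j - 8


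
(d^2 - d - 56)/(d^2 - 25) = (d^2 - d - 56)/(d^2 - 25)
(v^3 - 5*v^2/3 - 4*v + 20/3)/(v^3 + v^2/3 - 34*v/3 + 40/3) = (v + 2)/(v + 4)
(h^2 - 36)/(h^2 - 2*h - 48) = (h - 6)/(h - 8)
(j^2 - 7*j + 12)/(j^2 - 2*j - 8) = (j - 3)/(j + 2)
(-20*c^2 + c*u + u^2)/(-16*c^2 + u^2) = (5*c + u)/(4*c + u)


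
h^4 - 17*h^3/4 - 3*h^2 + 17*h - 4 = (h - 4)*(h - 2)*(h - 1/4)*(h + 2)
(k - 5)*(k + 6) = k^2 + k - 30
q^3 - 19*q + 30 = (q - 3)*(q - 2)*(q + 5)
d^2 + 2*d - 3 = (d - 1)*(d + 3)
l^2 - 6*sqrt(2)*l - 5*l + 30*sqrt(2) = (l - 5)*(l - 6*sqrt(2))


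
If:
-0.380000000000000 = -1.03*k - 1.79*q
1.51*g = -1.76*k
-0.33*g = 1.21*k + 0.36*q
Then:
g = 0.14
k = -0.12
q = 0.28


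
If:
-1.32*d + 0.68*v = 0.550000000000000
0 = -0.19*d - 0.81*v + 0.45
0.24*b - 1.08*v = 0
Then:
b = 2.62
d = -0.12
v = 0.58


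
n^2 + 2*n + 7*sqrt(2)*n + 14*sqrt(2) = (n + 2)*(n + 7*sqrt(2))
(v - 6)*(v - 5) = v^2 - 11*v + 30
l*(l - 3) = l^2 - 3*l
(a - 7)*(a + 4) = a^2 - 3*a - 28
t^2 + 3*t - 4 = (t - 1)*(t + 4)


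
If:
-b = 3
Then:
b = -3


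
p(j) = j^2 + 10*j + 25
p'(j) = 2*j + 10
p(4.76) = 95.26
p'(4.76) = 19.52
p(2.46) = 55.65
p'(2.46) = 14.92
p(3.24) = 67.90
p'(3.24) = 16.48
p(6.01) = 121.22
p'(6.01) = 22.02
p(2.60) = 57.76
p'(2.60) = 15.20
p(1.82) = 46.51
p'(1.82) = 13.64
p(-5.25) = 0.06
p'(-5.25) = -0.50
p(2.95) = 63.20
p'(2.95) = 15.90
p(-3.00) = 4.00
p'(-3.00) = 4.00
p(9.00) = 196.00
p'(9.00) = 28.00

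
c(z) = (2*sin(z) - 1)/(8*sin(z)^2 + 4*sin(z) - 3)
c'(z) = (-16*sin(z)*cos(z) - 4*cos(z))*(2*sin(z) - 1)/(8*sin(z)^2 + 4*sin(z) - 3)^2 + 2*cos(z)/(8*sin(z)^2 + 4*sin(z) - 3)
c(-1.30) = -5.11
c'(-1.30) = -26.26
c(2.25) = 0.11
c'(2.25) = -0.02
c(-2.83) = 0.46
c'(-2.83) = 0.66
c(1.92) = 0.11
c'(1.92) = 0.01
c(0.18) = 0.32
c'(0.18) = 0.08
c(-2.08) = 6.98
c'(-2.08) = 88.62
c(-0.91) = 2.20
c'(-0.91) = -11.00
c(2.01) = 0.11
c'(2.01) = 0.01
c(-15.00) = 1.04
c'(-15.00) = 2.96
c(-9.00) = 0.55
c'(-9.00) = 0.95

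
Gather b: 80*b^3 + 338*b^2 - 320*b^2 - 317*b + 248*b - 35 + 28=80*b^3 + 18*b^2 - 69*b - 7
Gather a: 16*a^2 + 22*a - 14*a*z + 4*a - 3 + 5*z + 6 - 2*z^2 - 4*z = 16*a^2 + a*(26 - 14*z) - 2*z^2 + z + 3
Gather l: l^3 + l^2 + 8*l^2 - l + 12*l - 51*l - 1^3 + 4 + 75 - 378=l^3 + 9*l^2 - 40*l - 300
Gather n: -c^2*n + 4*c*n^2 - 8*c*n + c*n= 4*c*n^2 + n*(-c^2 - 7*c)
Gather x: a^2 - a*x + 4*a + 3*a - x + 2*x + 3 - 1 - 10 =a^2 + 7*a + x*(1 - a) - 8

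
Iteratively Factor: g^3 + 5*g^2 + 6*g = (g + 3)*(g^2 + 2*g) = (g + 2)*(g + 3)*(g)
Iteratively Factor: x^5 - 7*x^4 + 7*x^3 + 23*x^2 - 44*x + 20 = (x - 1)*(x^4 - 6*x^3 + x^2 + 24*x - 20) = (x - 2)*(x - 1)*(x^3 - 4*x^2 - 7*x + 10) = (x - 2)*(x - 1)*(x + 2)*(x^2 - 6*x + 5) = (x - 5)*(x - 2)*(x - 1)*(x + 2)*(x - 1)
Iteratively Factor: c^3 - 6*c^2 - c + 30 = (c + 2)*(c^2 - 8*c + 15) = (c - 5)*(c + 2)*(c - 3)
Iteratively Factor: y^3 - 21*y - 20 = (y + 1)*(y^2 - y - 20) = (y + 1)*(y + 4)*(y - 5)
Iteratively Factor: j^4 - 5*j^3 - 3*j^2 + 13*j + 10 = (j - 2)*(j^3 - 3*j^2 - 9*j - 5) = (j - 2)*(j + 1)*(j^2 - 4*j - 5) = (j - 5)*(j - 2)*(j + 1)*(j + 1)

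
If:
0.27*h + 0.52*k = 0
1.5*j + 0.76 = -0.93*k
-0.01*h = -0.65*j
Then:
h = 1.65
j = 0.03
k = -0.86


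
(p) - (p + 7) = -7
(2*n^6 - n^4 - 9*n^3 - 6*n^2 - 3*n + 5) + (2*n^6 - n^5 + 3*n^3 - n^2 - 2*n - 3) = 4*n^6 - n^5 - n^4 - 6*n^3 - 7*n^2 - 5*n + 2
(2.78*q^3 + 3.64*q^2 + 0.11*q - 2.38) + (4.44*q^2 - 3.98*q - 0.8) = 2.78*q^3 + 8.08*q^2 - 3.87*q - 3.18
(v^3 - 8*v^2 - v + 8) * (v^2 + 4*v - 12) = v^5 - 4*v^4 - 45*v^3 + 100*v^2 + 44*v - 96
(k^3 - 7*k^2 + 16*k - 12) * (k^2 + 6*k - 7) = k^5 - k^4 - 33*k^3 + 133*k^2 - 184*k + 84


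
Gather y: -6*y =-6*y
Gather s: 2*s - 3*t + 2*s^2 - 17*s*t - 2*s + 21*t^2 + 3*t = 2*s^2 - 17*s*t + 21*t^2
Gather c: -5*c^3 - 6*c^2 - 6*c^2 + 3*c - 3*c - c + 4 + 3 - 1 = -5*c^3 - 12*c^2 - c + 6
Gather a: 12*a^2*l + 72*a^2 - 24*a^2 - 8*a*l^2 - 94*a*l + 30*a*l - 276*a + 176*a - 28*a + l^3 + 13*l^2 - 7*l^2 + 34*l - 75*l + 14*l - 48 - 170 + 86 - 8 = a^2*(12*l + 48) + a*(-8*l^2 - 64*l - 128) + l^3 + 6*l^2 - 27*l - 140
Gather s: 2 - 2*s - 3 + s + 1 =-s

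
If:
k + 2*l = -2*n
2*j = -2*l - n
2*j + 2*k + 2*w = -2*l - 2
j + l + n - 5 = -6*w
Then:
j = 7 - 19*w/2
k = 4 - 7*w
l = 31*w/2 - 12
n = 10 - 12*w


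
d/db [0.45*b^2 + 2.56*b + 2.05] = 0.9*b + 2.56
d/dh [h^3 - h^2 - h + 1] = 3*h^2 - 2*h - 1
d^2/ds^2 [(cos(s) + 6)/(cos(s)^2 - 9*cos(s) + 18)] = (-9*(1 - cos(2*s))^2*cos(s)/4 - 33*(1 - cos(2*s))^2/4 - 3047*cos(s)/2 - 123*cos(2*s) + 66*cos(3*s) + cos(5*s)/2 + 990)/((cos(s) - 6)^3*(cos(s) - 3)^3)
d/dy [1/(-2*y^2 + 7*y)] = (4*y - 7)/(y^2*(2*y - 7)^2)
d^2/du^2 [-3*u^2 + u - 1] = -6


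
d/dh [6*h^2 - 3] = 12*h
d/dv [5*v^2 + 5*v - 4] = 10*v + 5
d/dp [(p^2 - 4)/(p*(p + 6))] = 2*(3*p^2 + 4*p + 12)/(p^2*(p^2 + 12*p + 36))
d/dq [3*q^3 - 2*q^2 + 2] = q*(9*q - 4)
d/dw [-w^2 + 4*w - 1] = 4 - 2*w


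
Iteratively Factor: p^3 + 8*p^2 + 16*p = (p)*(p^2 + 8*p + 16) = p*(p + 4)*(p + 4)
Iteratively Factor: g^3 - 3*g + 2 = (g - 1)*(g^2 + g - 2) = (g - 1)^2*(g + 2)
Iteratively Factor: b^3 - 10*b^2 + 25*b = (b)*(b^2 - 10*b + 25) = b*(b - 5)*(b - 5)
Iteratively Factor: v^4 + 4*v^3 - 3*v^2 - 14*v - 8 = (v + 1)*(v^3 + 3*v^2 - 6*v - 8) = (v + 1)*(v + 4)*(v^2 - v - 2) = (v + 1)^2*(v + 4)*(v - 2)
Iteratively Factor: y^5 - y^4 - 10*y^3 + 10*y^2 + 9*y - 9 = (y + 1)*(y^4 - 2*y^3 - 8*y^2 + 18*y - 9) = (y - 1)*(y + 1)*(y^3 - y^2 - 9*y + 9) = (y - 1)*(y + 1)*(y + 3)*(y^2 - 4*y + 3) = (y - 1)^2*(y + 1)*(y + 3)*(y - 3)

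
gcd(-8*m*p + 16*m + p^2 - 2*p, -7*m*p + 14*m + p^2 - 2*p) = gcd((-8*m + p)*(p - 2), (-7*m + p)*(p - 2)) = p - 2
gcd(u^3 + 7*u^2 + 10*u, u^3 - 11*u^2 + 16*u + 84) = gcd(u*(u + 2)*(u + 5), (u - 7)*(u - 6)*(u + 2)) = u + 2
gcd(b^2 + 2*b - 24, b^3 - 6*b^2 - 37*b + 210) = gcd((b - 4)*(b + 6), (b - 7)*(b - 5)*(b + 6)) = b + 6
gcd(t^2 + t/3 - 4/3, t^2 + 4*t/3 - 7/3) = t - 1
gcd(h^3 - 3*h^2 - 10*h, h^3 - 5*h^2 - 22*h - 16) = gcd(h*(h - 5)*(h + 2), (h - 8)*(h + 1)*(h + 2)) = h + 2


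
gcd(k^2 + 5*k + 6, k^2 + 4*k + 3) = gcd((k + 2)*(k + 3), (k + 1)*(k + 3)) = k + 3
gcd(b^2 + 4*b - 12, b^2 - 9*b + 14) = b - 2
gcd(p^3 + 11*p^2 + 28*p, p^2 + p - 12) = p + 4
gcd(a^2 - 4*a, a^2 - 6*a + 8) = a - 4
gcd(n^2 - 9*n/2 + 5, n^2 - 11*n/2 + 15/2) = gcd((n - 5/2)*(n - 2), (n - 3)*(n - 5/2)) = n - 5/2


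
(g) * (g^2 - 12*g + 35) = g^3 - 12*g^2 + 35*g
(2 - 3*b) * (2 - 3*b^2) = 9*b^3 - 6*b^2 - 6*b + 4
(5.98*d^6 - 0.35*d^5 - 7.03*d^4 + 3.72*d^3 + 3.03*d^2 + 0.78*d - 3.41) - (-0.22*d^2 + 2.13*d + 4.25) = 5.98*d^6 - 0.35*d^5 - 7.03*d^4 + 3.72*d^3 + 3.25*d^2 - 1.35*d - 7.66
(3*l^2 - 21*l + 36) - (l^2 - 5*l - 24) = 2*l^2 - 16*l + 60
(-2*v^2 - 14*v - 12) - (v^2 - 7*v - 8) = -3*v^2 - 7*v - 4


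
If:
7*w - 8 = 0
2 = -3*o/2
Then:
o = -4/3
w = 8/7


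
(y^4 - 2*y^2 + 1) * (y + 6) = y^5 + 6*y^4 - 2*y^3 - 12*y^2 + y + 6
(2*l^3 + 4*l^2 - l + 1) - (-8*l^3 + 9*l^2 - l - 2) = 10*l^3 - 5*l^2 + 3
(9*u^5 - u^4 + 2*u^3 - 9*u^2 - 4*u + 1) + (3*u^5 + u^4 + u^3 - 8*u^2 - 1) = 12*u^5 + 3*u^3 - 17*u^2 - 4*u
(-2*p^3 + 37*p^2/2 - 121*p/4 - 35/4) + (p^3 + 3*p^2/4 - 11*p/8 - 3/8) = -p^3 + 77*p^2/4 - 253*p/8 - 73/8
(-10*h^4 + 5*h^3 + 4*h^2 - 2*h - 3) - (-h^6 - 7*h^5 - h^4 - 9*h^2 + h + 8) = h^6 + 7*h^5 - 9*h^4 + 5*h^3 + 13*h^2 - 3*h - 11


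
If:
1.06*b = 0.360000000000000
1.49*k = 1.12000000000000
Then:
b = 0.34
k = 0.75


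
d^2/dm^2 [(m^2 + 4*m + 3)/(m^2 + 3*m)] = 2/m^3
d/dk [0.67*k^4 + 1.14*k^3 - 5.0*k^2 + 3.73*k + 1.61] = 2.68*k^3 + 3.42*k^2 - 10.0*k + 3.73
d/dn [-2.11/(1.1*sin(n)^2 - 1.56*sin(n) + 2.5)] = (4.642*sin(n) - 3.2916)*cos(n)/(1.1*sin(n)^2 - 1.56*sin(n) + 2.5)^2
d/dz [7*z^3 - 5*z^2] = z*(21*z - 10)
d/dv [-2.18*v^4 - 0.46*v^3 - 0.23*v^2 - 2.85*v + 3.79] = -8.72*v^3 - 1.38*v^2 - 0.46*v - 2.85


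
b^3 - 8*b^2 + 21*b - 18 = (b - 3)^2*(b - 2)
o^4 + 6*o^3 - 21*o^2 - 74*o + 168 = (o - 3)*(o - 2)*(o + 4)*(o + 7)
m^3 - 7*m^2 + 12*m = m*(m - 4)*(m - 3)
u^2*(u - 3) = u^3 - 3*u^2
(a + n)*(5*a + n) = 5*a^2 + 6*a*n + n^2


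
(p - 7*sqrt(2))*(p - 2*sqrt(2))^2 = p^3 - 11*sqrt(2)*p^2 + 64*p - 56*sqrt(2)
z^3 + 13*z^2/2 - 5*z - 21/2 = (z - 3/2)*(z + 1)*(z + 7)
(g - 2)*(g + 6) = g^2 + 4*g - 12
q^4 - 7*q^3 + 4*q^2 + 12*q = q*(q - 6)*(q - 2)*(q + 1)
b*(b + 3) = b^2 + 3*b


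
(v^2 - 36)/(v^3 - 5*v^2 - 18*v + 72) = (v + 6)/(v^2 + v - 12)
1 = 1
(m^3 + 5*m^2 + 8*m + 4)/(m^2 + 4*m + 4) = m + 1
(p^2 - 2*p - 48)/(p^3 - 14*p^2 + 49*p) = (p^2 - 2*p - 48)/(p*(p^2 - 14*p + 49))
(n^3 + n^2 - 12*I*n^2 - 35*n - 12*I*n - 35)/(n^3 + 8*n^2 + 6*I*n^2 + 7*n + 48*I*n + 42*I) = (n^2 - 12*I*n - 35)/(n^2 + n*(7 + 6*I) + 42*I)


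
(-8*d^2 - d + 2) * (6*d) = -48*d^3 - 6*d^2 + 12*d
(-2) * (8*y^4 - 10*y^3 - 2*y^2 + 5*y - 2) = -16*y^4 + 20*y^3 + 4*y^2 - 10*y + 4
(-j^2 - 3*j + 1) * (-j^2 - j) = j^4 + 4*j^3 + 2*j^2 - j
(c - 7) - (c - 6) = -1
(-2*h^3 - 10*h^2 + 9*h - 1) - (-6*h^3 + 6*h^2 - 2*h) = 4*h^3 - 16*h^2 + 11*h - 1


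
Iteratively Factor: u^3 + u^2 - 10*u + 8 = (u + 4)*(u^2 - 3*u + 2) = (u - 2)*(u + 4)*(u - 1)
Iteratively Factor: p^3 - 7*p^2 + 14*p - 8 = (p - 1)*(p^2 - 6*p + 8) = (p - 2)*(p - 1)*(p - 4)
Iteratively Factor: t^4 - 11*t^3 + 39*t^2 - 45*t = (t - 3)*(t^3 - 8*t^2 + 15*t) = (t - 5)*(t - 3)*(t^2 - 3*t) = (t - 5)*(t - 3)^2*(t)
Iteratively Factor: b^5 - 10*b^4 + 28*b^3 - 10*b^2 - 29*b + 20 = (b + 1)*(b^4 - 11*b^3 + 39*b^2 - 49*b + 20) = (b - 1)*(b + 1)*(b^3 - 10*b^2 + 29*b - 20) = (b - 1)^2*(b + 1)*(b^2 - 9*b + 20) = (b - 5)*(b - 1)^2*(b + 1)*(b - 4)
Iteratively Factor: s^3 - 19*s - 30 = (s + 3)*(s^2 - 3*s - 10) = (s + 2)*(s + 3)*(s - 5)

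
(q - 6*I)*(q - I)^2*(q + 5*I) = q^4 - 3*I*q^3 + 27*q^2 - 59*I*q - 30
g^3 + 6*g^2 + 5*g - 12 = (g - 1)*(g + 3)*(g + 4)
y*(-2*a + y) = -2*a*y + y^2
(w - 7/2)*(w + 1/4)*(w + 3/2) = w^3 - 7*w^2/4 - 23*w/4 - 21/16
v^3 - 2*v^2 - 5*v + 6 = (v - 3)*(v - 1)*(v + 2)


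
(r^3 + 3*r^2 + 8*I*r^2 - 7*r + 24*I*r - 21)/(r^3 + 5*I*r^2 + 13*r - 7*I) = (r^2 + r*(3 + I) + 3*I)/(r^2 - 2*I*r - 1)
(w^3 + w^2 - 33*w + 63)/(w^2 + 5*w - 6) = (w^3 + w^2 - 33*w + 63)/(w^2 + 5*w - 6)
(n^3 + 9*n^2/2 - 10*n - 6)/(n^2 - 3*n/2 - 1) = n + 6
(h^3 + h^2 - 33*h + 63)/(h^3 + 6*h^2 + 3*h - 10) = (h^3 + h^2 - 33*h + 63)/(h^3 + 6*h^2 + 3*h - 10)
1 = 1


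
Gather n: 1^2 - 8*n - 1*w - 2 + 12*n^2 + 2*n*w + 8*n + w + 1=12*n^2 + 2*n*w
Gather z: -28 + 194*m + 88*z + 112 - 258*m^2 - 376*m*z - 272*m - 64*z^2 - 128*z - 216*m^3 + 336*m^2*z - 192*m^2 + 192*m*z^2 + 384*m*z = -216*m^3 - 450*m^2 - 78*m + z^2*(192*m - 64) + z*(336*m^2 + 8*m - 40) + 84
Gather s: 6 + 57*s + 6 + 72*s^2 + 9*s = 72*s^2 + 66*s + 12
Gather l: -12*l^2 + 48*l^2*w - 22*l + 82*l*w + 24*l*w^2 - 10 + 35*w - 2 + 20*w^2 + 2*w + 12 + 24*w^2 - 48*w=l^2*(48*w - 12) + l*(24*w^2 + 82*w - 22) + 44*w^2 - 11*w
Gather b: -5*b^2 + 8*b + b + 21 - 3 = -5*b^2 + 9*b + 18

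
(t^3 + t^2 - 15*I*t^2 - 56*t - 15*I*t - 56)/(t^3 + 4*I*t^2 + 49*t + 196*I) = (t^2 + t*(1 - 8*I) - 8*I)/(t^2 + 11*I*t - 28)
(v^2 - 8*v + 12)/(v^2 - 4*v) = (v^2 - 8*v + 12)/(v*(v - 4))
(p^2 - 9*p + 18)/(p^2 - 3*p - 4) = (-p^2 + 9*p - 18)/(-p^2 + 3*p + 4)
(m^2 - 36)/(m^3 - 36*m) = 1/m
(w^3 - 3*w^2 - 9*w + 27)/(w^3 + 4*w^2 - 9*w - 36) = (w - 3)/(w + 4)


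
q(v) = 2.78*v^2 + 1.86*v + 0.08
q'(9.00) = 51.90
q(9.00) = 242.00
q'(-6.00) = -31.50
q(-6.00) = 89.00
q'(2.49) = 15.70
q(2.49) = 21.95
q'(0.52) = 4.75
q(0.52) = 1.80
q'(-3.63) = -18.32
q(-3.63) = 29.96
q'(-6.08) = -31.94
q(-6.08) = 91.54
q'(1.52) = 10.31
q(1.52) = 9.33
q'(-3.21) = -15.99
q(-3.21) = 22.75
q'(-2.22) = -10.48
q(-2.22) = 9.65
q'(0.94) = 7.09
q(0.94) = 4.28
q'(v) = 5.56*v + 1.86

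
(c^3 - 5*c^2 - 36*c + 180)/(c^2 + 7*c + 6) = (c^2 - 11*c + 30)/(c + 1)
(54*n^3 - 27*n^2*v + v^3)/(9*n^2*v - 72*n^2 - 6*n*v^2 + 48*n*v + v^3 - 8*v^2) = (6*n + v)/(v - 8)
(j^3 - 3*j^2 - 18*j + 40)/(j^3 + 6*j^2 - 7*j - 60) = (j^2 - 7*j + 10)/(j^2 + 2*j - 15)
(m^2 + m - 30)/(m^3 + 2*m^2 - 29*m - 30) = 1/(m + 1)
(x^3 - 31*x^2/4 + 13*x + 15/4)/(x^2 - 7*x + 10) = (4*x^2 - 11*x - 3)/(4*(x - 2))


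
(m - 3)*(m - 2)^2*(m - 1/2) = m^4 - 15*m^3/2 + 39*m^2/2 - 20*m + 6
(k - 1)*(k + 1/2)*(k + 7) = k^3 + 13*k^2/2 - 4*k - 7/2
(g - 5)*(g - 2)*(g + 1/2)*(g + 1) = g^4 - 11*g^3/2 + 23*g/2 + 5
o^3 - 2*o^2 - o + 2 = (o - 2)*(o - 1)*(o + 1)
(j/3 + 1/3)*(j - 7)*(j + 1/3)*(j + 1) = j^4/3 - 14*j^3/9 - 44*j^2/9 - 34*j/9 - 7/9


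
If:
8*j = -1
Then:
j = -1/8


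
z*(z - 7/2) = z^2 - 7*z/2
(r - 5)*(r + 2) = r^2 - 3*r - 10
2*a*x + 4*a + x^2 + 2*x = (2*a + x)*(x + 2)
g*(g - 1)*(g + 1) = g^3 - g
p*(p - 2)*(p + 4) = p^3 + 2*p^2 - 8*p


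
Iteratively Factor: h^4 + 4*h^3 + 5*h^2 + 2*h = (h + 2)*(h^3 + 2*h^2 + h) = (h + 1)*(h + 2)*(h^2 + h) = (h + 1)^2*(h + 2)*(h)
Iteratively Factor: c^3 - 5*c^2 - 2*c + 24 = (c - 3)*(c^2 - 2*c - 8) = (c - 4)*(c - 3)*(c + 2)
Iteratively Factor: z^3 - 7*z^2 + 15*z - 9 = (z - 3)*(z^2 - 4*z + 3) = (z - 3)^2*(z - 1)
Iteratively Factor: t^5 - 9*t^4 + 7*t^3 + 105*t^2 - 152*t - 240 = (t - 5)*(t^4 - 4*t^3 - 13*t^2 + 40*t + 48) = (t - 5)*(t - 4)*(t^3 - 13*t - 12) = (t - 5)*(t - 4)*(t + 1)*(t^2 - t - 12) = (t - 5)*(t - 4)*(t + 1)*(t + 3)*(t - 4)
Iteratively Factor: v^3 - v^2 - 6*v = (v - 3)*(v^2 + 2*v) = v*(v - 3)*(v + 2)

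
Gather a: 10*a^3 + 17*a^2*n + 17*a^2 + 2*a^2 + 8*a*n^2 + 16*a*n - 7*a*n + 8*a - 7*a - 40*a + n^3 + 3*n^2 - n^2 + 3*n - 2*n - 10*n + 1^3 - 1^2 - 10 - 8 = 10*a^3 + a^2*(17*n + 19) + a*(8*n^2 + 9*n - 39) + n^3 + 2*n^2 - 9*n - 18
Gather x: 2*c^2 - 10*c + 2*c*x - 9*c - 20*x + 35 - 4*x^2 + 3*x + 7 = 2*c^2 - 19*c - 4*x^2 + x*(2*c - 17) + 42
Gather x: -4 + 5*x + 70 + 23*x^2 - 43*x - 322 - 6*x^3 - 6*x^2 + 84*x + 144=-6*x^3 + 17*x^2 + 46*x - 112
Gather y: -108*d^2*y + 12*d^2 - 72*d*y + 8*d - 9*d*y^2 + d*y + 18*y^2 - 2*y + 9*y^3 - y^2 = 12*d^2 + 8*d + 9*y^3 + y^2*(17 - 9*d) + y*(-108*d^2 - 71*d - 2)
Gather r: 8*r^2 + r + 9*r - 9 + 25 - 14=8*r^2 + 10*r + 2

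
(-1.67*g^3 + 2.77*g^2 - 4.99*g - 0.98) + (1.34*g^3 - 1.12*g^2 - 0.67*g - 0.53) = -0.33*g^3 + 1.65*g^2 - 5.66*g - 1.51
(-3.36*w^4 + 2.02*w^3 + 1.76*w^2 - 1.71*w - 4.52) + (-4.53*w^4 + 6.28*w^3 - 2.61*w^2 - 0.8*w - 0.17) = -7.89*w^4 + 8.3*w^3 - 0.85*w^2 - 2.51*w - 4.69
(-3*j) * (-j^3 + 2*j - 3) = 3*j^4 - 6*j^2 + 9*j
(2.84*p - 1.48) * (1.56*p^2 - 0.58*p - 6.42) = 4.4304*p^3 - 3.956*p^2 - 17.3744*p + 9.5016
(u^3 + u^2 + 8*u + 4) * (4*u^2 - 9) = 4*u^5 + 4*u^4 + 23*u^3 + 7*u^2 - 72*u - 36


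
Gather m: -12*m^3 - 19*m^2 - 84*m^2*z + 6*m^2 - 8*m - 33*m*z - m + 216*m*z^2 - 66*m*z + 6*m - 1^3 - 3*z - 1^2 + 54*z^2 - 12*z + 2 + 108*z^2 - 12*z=-12*m^3 + m^2*(-84*z - 13) + m*(216*z^2 - 99*z - 3) + 162*z^2 - 27*z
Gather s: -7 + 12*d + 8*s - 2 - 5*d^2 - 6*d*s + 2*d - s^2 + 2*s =-5*d^2 + 14*d - s^2 + s*(10 - 6*d) - 9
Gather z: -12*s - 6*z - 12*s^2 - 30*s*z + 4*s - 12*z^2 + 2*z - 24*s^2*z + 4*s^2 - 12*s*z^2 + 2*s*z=-8*s^2 - 8*s + z^2*(-12*s - 12) + z*(-24*s^2 - 28*s - 4)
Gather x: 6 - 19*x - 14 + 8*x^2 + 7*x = 8*x^2 - 12*x - 8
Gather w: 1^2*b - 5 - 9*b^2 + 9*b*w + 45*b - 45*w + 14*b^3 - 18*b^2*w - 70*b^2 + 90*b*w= 14*b^3 - 79*b^2 + 46*b + w*(-18*b^2 + 99*b - 45) - 5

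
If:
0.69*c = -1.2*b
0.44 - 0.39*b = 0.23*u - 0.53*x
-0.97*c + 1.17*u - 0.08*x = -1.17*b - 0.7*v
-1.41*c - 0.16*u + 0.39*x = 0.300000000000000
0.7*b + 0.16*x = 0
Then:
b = 0.23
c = -0.40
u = -0.80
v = 0.28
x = -1.01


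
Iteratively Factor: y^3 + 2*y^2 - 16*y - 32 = (y + 4)*(y^2 - 2*y - 8) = (y + 2)*(y + 4)*(y - 4)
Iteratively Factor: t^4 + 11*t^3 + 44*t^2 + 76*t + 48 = (t + 2)*(t^3 + 9*t^2 + 26*t + 24) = (t + 2)*(t + 3)*(t^2 + 6*t + 8) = (t + 2)*(t + 3)*(t + 4)*(t + 2)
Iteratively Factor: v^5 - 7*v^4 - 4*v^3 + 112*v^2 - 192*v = (v - 4)*(v^4 - 3*v^3 - 16*v^2 + 48*v) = v*(v - 4)*(v^3 - 3*v^2 - 16*v + 48) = v*(v - 4)^2*(v^2 + v - 12) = v*(v - 4)^2*(v - 3)*(v + 4)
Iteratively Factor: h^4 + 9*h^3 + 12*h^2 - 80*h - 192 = (h + 4)*(h^3 + 5*h^2 - 8*h - 48) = (h + 4)^2*(h^2 + h - 12) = (h - 3)*(h + 4)^2*(h + 4)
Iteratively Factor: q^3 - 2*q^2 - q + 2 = (q + 1)*(q^2 - 3*q + 2) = (q - 2)*(q + 1)*(q - 1)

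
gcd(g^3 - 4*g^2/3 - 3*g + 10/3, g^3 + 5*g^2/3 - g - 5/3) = g^2 + 2*g/3 - 5/3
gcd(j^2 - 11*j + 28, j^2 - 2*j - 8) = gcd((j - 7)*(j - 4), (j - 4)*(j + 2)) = j - 4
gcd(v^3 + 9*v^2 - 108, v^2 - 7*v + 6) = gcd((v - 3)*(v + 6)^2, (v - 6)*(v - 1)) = 1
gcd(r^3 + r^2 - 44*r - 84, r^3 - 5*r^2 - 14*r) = r^2 - 5*r - 14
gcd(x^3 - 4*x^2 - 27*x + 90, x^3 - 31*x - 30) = x^2 - x - 30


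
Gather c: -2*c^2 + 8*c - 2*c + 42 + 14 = -2*c^2 + 6*c + 56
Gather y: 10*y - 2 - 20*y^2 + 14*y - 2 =-20*y^2 + 24*y - 4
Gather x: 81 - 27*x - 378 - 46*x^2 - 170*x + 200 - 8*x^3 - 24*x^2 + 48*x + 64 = -8*x^3 - 70*x^2 - 149*x - 33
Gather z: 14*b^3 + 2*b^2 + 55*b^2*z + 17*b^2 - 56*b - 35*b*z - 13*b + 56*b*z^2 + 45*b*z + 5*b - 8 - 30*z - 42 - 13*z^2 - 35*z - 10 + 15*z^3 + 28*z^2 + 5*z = 14*b^3 + 19*b^2 - 64*b + 15*z^3 + z^2*(56*b + 15) + z*(55*b^2 + 10*b - 60) - 60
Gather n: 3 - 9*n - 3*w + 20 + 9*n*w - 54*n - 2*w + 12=n*(9*w - 63) - 5*w + 35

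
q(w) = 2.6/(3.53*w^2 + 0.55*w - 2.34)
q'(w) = 2.6*(-7.06*w - 0.55)/(3.53*w^2 + 0.55*w - 2.34)^2 = (-18.356*w - 1.43)/(3.53*w^2 + 0.55*w - 2.34)^2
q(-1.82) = 0.31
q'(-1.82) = 0.46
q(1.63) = 0.33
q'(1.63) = -0.50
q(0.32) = -1.44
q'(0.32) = -2.25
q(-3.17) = 0.08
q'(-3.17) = 0.06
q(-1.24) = 1.08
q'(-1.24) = 3.69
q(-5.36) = 0.03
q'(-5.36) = 0.01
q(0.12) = -1.17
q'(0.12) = -0.74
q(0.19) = -1.23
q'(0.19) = -1.11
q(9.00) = 0.01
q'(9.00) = -0.00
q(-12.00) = 0.01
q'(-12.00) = 0.00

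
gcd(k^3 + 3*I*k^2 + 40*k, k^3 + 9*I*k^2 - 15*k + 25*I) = 1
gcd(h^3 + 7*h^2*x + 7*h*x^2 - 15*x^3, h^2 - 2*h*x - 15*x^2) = h + 3*x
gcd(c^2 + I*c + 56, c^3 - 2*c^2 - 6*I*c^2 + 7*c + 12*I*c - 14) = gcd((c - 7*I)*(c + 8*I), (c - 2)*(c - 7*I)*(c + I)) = c - 7*I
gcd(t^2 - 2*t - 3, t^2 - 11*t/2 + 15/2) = t - 3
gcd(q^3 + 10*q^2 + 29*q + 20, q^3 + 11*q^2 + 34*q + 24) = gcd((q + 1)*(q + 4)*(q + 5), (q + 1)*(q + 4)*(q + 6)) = q^2 + 5*q + 4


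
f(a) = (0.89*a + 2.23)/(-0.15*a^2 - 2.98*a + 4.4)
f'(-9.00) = 0.04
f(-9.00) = -0.30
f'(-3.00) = 0.07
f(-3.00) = -0.04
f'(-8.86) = 0.04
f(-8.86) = -0.30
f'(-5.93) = 0.04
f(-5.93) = -0.18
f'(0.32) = 0.92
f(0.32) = 0.73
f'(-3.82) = 0.05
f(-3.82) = -0.09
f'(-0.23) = 0.40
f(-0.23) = 0.40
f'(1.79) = 6.09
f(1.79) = -2.70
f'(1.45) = 211.41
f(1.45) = -14.89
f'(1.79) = 6.09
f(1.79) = -2.70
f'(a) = (0.3*a + 2.98)*(0.89*a + 2.23)/(-0.15*a^2 - 2.98*a + 4.4)^2 + 0.89/(-0.15*a^2 - 2.98*a + 4.4) = (0.1335*a^2 + 0.669*a + 10.5614)/(0.0225*a^4 + 0.894*a^3 + 7.5604*a^2 - 26.224*a + 19.36)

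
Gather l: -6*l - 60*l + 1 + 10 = 11 - 66*l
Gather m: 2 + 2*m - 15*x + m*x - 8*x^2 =m*(x + 2) - 8*x^2 - 15*x + 2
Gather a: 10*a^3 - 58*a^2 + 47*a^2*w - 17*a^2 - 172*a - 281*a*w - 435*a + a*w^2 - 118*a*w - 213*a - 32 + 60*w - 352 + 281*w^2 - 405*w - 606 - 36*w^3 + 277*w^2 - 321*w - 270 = 10*a^3 + a^2*(47*w - 75) + a*(w^2 - 399*w - 820) - 36*w^3 + 558*w^2 - 666*w - 1260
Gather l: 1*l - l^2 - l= -l^2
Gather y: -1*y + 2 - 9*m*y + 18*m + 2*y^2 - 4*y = 18*m + 2*y^2 + y*(-9*m - 5) + 2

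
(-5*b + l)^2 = 25*b^2 - 10*b*l + l^2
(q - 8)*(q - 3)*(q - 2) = q^3 - 13*q^2 + 46*q - 48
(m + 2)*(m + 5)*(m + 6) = m^3 + 13*m^2 + 52*m + 60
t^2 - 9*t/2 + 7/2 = (t - 7/2)*(t - 1)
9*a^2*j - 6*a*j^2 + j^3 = j*(-3*a + j)^2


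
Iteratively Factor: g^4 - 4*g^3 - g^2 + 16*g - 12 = (g + 2)*(g^3 - 6*g^2 + 11*g - 6) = (g - 1)*(g + 2)*(g^2 - 5*g + 6) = (g - 3)*(g - 1)*(g + 2)*(g - 2)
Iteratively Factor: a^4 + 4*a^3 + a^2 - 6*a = (a - 1)*(a^3 + 5*a^2 + 6*a) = (a - 1)*(a + 2)*(a^2 + 3*a) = a*(a - 1)*(a + 2)*(a + 3)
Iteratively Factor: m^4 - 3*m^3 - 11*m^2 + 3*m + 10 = (m - 5)*(m^3 + 2*m^2 - m - 2) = (m - 5)*(m + 1)*(m^2 + m - 2) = (m - 5)*(m + 1)*(m + 2)*(m - 1)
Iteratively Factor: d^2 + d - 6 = (d - 2)*(d + 3)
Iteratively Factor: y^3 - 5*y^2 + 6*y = (y)*(y^2 - 5*y + 6) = y*(y - 2)*(y - 3)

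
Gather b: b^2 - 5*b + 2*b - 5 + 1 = b^2 - 3*b - 4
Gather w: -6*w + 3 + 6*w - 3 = 0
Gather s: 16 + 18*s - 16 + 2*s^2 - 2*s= 2*s^2 + 16*s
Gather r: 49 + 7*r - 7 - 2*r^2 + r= -2*r^2 + 8*r + 42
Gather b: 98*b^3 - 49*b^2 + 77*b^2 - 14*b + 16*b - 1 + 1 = 98*b^3 + 28*b^2 + 2*b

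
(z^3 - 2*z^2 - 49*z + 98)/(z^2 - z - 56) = (z^2 - 9*z + 14)/(z - 8)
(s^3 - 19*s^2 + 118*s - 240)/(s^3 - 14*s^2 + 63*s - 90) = (s - 8)/(s - 3)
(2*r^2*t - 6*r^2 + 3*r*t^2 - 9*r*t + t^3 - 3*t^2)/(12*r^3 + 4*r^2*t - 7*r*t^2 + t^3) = (2*r*t - 6*r + t^2 - 3*t)/(12*r^2 - 8*r*t + t^2)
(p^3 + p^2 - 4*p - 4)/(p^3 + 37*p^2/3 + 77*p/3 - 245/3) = 3*(p^3 + p^2 - 4*p - 4)/(3*p^3 + 37*p^2 + 77*p - 245)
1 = 1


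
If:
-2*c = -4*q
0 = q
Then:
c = 0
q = 0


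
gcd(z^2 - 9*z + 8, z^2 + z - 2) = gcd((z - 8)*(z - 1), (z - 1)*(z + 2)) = z - 1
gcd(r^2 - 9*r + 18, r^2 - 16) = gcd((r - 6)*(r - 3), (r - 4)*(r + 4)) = 1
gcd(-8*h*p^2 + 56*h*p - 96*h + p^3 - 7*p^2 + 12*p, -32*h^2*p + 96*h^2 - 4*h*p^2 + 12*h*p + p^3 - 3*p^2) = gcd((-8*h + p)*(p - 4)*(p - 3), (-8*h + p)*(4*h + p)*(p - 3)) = -8*h*p + 24*h + p^2 - 3*p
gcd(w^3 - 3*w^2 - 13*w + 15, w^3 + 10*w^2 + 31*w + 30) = w + 3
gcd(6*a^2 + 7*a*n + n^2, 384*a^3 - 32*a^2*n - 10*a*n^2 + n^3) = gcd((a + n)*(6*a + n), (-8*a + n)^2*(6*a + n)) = 6*a + n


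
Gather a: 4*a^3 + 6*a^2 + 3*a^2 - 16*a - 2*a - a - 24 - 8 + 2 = 4*a^3 + 9*a^2 - 19*a - 30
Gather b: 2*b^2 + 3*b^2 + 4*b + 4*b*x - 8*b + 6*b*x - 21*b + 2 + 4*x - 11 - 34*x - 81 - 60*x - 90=5*b^2 + b*(10*x - 25) - 90*x - 180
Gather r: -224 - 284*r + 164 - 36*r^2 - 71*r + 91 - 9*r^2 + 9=-45*r^2 - 355*r + 40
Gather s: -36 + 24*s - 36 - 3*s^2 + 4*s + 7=-3*s^2 + 28*s - 65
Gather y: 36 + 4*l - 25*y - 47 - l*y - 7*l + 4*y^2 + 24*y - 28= -3*l + 4*y^2 + y*(-l - 1) - 39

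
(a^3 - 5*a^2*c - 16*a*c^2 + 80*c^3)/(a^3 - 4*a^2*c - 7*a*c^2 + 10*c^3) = (a^2 - 16*c^2)/(a^2 + a*c - 2*c^2)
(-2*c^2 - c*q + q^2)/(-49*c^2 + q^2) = (2*c^2 + c*q - q^2)/(49*c^2 - q^2)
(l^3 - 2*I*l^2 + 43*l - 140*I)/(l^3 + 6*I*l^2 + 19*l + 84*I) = (l - 5*I)/(l + 3*I)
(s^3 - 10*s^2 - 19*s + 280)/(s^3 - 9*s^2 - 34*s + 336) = (s + 5)/(s + 6)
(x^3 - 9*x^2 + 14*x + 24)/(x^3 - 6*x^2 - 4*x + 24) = (x^2 - 3*x - 4)/(x^2 - 4)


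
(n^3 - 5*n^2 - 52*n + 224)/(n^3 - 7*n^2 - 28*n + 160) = (n + 7)/(n + 5)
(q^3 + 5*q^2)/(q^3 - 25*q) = q/(q - 5)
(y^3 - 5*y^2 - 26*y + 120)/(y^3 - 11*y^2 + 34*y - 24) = (y + 5)/(y - 1)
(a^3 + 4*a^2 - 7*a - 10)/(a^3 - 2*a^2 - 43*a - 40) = (a - 2)/(a - 8)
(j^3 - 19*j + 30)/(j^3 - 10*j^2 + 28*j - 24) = (j^2 + 2*j - 15)/(j^2 - 8*j + 12)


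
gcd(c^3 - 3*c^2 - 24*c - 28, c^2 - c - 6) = c + 2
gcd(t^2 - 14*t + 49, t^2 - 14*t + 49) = t^2 - 14*t + 49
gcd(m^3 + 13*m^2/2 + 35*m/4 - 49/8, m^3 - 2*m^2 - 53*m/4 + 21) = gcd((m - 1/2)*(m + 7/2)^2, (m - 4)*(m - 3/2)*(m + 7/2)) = m + 7/2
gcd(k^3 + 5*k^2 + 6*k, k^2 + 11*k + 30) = 1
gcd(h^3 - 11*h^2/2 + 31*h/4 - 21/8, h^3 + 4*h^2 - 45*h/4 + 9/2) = h^2 - 2*h + 3/4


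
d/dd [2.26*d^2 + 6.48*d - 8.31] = 4.52*d + 6.48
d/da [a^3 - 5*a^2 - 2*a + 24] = 3*a^2 - 10*a - 2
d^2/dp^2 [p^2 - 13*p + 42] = 2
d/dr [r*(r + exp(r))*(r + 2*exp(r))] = 3*r^2*exp(r) + 3*r^2 + 4*r*exp(2*r) + 6*r*exp(r) + 2*exp(2*r)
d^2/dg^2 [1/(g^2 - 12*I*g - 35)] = 2*(g^2 - 12*I*g - 4*(g - 6*I)^2 - 35)/(-g^2 + 12*I*g + 35)^3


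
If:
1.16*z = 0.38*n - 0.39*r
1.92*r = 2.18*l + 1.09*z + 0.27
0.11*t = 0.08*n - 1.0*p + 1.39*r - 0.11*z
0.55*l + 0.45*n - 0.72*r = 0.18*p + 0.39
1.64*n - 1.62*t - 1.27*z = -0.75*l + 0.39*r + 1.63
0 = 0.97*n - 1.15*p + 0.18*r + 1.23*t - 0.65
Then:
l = -0.57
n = 1.02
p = -0.28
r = -0.27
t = -0.50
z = 0.43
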